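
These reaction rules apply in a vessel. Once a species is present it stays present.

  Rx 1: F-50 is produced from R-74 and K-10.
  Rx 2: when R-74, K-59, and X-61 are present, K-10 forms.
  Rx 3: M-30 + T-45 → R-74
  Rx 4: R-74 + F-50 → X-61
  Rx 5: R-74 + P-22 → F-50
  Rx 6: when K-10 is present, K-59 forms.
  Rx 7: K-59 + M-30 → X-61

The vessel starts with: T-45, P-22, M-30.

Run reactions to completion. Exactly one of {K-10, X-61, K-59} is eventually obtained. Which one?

M-30 and T-45 present → R-74 forms (Rx 3).
R-74 and P-22 present → F-50 forms (Rx 5).
R-74 and F-50 present → X-61 forms (Rx 4).
K-59 would need K-10 (Rx 6), but K-10 never forms. K-10 would need R-74, K-59, and X-61 (Rx 2), but K-59 never forms.

X-61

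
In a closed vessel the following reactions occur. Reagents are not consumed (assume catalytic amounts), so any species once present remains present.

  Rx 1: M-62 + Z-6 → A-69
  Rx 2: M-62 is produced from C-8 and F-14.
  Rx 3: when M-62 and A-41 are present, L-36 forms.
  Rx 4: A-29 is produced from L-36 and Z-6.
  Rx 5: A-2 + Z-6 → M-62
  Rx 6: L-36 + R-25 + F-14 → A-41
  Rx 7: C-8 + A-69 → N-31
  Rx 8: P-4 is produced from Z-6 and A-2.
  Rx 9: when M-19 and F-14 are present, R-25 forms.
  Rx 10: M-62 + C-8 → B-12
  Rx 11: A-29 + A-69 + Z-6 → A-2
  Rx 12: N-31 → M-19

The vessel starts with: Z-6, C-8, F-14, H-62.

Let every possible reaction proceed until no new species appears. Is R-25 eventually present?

Yes

C-8 and F-14 present → M-62 forms (Rx 2).
M-62 and Z-6 present → A-69 forms (Rx 1).
C-8 and A-69 present → N-31 forms (Rx 7).
N-31 present → M-19 forms (Rx 12).
M-19 and F-14 present → R-25 forms (Rx 9).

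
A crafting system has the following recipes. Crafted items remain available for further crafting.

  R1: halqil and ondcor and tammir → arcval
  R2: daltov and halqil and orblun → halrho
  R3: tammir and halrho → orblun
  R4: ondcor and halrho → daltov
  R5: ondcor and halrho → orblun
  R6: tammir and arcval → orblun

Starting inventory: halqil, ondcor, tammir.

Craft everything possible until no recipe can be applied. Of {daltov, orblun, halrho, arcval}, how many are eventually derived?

Using R1, halqil, ondcor, and tammir make arcval.
tammir and arcval → orblun (R6).
daltov would need ondcor and halrho (R4), but halrho is never obtained.
orblun: reached.
halrho would need daltov, halqil, and orblun (R2), but daltov is never obtained.
arcval: reached.
Reached: orblun and arcval — 2 of the 4.

2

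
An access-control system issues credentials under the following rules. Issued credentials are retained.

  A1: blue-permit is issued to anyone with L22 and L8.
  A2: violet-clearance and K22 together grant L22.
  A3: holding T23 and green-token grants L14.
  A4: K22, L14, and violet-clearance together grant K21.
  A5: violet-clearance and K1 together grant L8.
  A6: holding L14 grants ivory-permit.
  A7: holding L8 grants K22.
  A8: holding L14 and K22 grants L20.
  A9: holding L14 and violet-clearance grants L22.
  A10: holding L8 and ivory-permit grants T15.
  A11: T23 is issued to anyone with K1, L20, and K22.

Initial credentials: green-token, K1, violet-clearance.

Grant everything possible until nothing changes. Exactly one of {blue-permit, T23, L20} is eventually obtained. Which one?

Holding violet-clearance and K1 grants L8 (A5).
Holding L8 grants K22 (A7).
Holding violet-clearance and K22 grants L22 (A2).
Holding L22 and L8 grants blue-permit (A1).
L20 would need L14 and K22 (A8), but L14 is never granted. T23 would need K1, L20, and K22 (A11), but L20 is never granted.

blue-permit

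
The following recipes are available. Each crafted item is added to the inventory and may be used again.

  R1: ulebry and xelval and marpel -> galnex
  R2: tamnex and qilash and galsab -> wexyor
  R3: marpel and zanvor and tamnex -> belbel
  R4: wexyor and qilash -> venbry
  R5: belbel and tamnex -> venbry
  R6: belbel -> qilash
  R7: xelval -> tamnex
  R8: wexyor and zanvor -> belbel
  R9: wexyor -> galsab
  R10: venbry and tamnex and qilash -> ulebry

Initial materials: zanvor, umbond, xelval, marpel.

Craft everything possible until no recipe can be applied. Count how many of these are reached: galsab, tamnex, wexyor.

1

Using R7, xelval makes tamnex.
galsab would need wexyor (R9), but wexyor is never obtained.
tamnex: reached.
wexyor would need tamnex, qilash, and galsab (R2), but galsab is never obtained.
Reached: tamnex — 1 of the 3.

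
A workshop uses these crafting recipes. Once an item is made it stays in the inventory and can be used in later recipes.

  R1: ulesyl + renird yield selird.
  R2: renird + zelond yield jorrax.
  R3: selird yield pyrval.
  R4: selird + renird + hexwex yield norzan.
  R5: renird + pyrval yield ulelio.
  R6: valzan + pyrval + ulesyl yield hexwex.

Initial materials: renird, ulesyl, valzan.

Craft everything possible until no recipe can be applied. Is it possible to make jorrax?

No

jorrax would need renird and zelond (R2), but zelond is never obtained.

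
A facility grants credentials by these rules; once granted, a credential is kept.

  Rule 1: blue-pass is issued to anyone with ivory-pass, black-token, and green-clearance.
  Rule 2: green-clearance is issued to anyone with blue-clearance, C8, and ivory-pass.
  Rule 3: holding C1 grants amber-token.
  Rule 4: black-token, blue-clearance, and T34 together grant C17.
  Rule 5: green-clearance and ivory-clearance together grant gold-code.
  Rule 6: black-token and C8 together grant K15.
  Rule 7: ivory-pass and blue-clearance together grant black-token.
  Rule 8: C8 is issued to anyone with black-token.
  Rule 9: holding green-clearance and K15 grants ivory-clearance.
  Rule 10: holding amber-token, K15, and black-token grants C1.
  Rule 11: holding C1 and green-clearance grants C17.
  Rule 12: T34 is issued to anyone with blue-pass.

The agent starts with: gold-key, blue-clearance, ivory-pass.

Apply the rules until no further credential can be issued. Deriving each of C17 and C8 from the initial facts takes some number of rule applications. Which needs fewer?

C8: Holding ivory-pass and blue-clearance grants black-token (Rule 7). Holding black-token grants C8 (Rule 8). [2 rule applications]
C17: Holding ivory-pass and blue-clearance grants black-token (Rule 7). Holding black-token grants C8 (Rule 8). Holding blue-clearance, C8, and ivory-pass grants green-clearance (Rule 2). Holding ivory-pass, black-token, and green-clearance grants blue-pass (Rule 1). Holding blue-pass grants T34 (Rule 12). Holding black-token, blue-clearance, and T34 grants C17 (Rule 4). [6 rule applications]
C8 needs fewer.

C8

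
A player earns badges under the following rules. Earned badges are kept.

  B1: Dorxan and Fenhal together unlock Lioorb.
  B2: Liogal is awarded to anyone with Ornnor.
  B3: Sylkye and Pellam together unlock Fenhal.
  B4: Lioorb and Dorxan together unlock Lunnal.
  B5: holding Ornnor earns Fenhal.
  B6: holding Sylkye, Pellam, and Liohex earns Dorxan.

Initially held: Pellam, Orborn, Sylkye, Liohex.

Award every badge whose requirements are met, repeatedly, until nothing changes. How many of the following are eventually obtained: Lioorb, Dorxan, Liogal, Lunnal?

With Sylkye, Pellam, and Liohex, Dorxan is earned (B6).
With Sylkye and Pellam, Fenhal is earned (B3).
With Dorxan and Fenhal, Lioorb is earned (B1).
With Lioorb and Dorxan, Lunnal is earned (B4).
Lioorb: reached.
Dorxan: reached.
Liogal would need Ornnor (B2), but Ornnor is never earned.
Lunnal: reached.
Reached: Lioorb, Dorxan, and Lunnal — 3 of the 4.

3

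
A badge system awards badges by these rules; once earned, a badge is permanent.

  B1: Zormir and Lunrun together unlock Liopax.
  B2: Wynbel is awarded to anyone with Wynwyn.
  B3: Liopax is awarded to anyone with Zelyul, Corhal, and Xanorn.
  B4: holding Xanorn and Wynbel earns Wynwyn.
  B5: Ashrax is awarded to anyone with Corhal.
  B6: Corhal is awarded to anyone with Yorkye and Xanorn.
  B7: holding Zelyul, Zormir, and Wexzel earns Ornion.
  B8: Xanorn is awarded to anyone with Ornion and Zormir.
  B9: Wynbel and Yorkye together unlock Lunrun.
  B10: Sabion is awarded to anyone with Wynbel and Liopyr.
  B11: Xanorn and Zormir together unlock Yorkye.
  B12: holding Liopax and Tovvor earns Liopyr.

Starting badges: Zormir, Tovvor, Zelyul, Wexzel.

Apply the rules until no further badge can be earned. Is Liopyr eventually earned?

With Zelyul, Zormir, and Wexzel, Ornion is earned (B7).
With Ornion and Zormir, Xanorn is earned (B8).
With Xanorn and Zormir, Yorkye is earned (B11).
With Yorkye and Xanorn, Corhal is earned (B6).
With Zelyul, Corhal, and Xanorn, Liopax is earned (B3).
With Liopax and Tovvor, Liopyr is earned (B12).

Yes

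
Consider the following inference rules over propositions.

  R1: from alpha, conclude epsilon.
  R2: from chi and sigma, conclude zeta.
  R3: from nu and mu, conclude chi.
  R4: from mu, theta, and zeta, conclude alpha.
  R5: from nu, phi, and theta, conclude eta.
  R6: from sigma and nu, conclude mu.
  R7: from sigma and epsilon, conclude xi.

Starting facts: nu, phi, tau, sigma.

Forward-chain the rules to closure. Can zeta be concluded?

sigma and nu hold, so mu follows (R6).
From nu and mu, R3 gives chi.
chi and sigma hold, so zeta follows (R2).

Yes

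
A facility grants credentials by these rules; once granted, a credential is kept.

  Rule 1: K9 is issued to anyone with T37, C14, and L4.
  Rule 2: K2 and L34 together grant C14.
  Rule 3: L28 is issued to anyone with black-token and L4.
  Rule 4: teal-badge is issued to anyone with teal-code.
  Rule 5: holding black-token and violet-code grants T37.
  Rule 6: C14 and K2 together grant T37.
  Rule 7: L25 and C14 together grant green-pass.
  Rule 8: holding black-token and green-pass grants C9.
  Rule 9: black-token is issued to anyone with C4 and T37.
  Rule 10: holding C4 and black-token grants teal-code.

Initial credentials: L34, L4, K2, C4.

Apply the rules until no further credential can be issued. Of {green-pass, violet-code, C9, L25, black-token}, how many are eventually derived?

1

Holding K2 and L34 grants C14 (Rule 2).
Holding C14 and K2 grants T37 (Rule 6).
Holding C4 and T37 grants black-token (Rule 9).
green-pass would need L25 and C14 (Rule 7), but L25 is never granted.
No rule produces violet-code, and it is not given.
C9 would need black-token and green-pass (Rule 8), but green-pass is never granted.
No rule produces L25, and it is not given.
black-token: reached.
Reached: black-token — 1 of the 5.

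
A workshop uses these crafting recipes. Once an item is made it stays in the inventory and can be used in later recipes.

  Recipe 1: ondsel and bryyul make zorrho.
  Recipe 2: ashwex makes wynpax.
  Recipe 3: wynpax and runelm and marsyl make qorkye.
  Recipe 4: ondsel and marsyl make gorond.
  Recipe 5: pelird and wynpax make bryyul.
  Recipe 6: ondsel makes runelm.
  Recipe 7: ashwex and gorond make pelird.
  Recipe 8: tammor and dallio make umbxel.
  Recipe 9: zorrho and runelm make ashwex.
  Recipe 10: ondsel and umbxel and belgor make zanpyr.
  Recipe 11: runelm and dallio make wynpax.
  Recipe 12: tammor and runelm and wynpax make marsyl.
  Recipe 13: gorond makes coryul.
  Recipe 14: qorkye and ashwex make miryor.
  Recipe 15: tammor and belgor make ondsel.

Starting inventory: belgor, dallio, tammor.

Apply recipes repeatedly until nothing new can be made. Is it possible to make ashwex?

No

ashwex would need zorrho and runelm (Recipe 9), but zorrho is never obtained.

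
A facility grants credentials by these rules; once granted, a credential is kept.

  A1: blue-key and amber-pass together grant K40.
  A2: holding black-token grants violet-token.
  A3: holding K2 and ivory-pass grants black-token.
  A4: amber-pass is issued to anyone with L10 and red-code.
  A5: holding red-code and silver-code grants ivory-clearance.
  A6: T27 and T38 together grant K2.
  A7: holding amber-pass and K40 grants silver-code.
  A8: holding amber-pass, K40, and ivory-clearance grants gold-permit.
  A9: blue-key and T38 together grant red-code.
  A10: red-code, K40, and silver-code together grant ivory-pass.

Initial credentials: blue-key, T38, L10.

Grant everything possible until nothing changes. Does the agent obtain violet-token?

No

violet-token would need black-token (A2), but black-token is never granted.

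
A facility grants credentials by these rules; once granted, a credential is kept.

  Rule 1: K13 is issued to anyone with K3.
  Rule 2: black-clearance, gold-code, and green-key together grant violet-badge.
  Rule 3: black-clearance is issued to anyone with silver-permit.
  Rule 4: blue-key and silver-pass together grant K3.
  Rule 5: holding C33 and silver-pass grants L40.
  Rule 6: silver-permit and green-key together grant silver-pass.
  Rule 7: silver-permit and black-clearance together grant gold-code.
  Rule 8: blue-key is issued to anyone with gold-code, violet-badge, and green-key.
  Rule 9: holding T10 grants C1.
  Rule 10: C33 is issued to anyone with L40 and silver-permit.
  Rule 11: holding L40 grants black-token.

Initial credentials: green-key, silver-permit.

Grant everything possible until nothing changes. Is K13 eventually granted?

Yes

Holding silver-permit and green-key grants silver-pass (Rule 6).
Holding silver-permit grants black-clearance (Rule 3).
Holding silver-permit and black-clearance grants gold-code (Rule 7).
Holding black-clearance, gold-code, and green-key grants violet-badge (Rule 2).
Holding gold-code, violet-badge, and green-key grants blue-key (Rule 8).
Holding blue-key and silver-pass grants K3 (Rule 4).
Holding K3 grants K13 (Rule 1).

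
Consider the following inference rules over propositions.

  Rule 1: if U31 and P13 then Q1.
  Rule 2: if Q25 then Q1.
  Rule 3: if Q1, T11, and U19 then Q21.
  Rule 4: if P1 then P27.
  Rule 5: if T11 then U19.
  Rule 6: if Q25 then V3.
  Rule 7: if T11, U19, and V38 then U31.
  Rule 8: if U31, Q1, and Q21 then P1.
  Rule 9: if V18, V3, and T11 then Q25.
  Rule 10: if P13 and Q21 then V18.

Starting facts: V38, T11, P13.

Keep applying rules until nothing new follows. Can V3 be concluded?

No

V3 would need Q25 (Rule 6), but Q25 is never established.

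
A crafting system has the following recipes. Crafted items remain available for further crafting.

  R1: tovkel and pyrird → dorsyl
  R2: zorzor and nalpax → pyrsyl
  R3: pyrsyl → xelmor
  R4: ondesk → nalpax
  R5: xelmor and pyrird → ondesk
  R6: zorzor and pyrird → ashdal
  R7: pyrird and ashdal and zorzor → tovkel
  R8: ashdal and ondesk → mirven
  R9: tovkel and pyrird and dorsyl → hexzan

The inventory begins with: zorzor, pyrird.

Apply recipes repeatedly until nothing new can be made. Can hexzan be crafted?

Yes

Using R6, zorzor and pyrird make ashdal.
Using R7, pyrird, ashdal, and zorzor make tovkel.
Using R1, tovkel and pyrird make dorsyl.
Using R9, tovkel, pyrird, and dorsyl make hexzan.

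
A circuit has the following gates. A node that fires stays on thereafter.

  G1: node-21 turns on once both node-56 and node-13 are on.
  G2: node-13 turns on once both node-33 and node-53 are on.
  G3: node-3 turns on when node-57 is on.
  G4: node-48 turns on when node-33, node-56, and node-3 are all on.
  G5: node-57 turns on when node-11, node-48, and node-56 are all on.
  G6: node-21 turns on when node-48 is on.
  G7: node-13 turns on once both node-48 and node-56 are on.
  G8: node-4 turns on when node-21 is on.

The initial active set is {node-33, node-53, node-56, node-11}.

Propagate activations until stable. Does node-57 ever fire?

node-57 would need node-11, node-48, and node-56 (G5), but node-48 never turns on.

No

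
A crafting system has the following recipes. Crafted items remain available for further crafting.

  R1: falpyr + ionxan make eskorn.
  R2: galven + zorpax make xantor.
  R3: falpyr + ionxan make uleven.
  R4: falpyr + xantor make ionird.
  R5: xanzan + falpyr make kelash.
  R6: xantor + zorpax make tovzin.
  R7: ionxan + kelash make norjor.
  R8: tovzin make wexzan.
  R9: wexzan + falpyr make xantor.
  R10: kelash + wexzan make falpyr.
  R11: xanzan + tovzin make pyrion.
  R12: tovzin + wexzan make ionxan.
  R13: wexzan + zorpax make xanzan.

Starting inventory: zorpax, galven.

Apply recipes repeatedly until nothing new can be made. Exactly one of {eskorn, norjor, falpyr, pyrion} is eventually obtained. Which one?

Using R2, galven and zorpax make xantor.
Using R6, xantor and zorpax make tovzin.
tovzin → wexzan (R8).
wexzan + zorpax → xanzan (R13).
xanzan + tovzin → pyrion (R11).
eskorn would need falpyr and ionxan (R1), but falpyr is never obtained. falpyr would need kelash and wexzan (R10), but kelash is never obtained. norjor would need ionxan and kelash (R7), but kelash is never obtained.

pyrion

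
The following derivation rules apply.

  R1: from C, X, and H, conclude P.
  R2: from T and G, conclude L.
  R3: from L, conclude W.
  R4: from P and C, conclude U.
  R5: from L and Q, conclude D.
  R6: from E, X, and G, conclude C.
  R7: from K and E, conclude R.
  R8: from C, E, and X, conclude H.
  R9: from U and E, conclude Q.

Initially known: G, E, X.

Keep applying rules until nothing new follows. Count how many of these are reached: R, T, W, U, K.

E, X, and G hold, so C follows (R6).
From C, E, and X, R8 gives H.
From C, X, and H, R1 gives P.
From P and C, R4 gives U.
R would need K and E (R7), but K is never established.
No rule produces T, and it is not given.
W would need L (R3), but L is never established.
U: reached.
No rule produces K, and it is not given.
Reached: U — 1 of the 5.

1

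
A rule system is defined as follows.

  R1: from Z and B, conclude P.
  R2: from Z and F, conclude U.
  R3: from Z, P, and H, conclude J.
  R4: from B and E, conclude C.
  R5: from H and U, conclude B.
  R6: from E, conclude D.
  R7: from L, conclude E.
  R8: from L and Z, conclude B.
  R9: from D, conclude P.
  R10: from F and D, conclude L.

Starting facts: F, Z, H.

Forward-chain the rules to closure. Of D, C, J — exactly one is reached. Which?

From Z and F, R2 gives U.
H and U hold, so B follows (R5).
Z and B hold, so P follows (R1).
From Z, P, and H, R3 gives J.
C would need B and E (R4), but E is never established. D would need E (R6), but E is never established.

J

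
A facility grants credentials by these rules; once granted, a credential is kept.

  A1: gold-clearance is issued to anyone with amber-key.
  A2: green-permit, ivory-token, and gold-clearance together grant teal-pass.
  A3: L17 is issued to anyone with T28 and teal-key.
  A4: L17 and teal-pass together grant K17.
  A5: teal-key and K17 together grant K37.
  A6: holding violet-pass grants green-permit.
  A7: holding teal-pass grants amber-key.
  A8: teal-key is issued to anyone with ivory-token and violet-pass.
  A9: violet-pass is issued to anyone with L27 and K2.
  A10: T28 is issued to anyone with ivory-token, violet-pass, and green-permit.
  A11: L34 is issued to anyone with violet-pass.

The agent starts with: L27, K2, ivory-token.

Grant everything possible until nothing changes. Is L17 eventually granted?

Holding L27 and K2 grants violet-pass (A9).
Holding ivory-token and violet-pass grants teal-key (A8).
Holding violet-pass grants green-permit (A6).
Holding ivory-token, violet-pass, and green-permit grants T28 (A10).
Holding T28 and teal-key grants L17 (A3).

Yes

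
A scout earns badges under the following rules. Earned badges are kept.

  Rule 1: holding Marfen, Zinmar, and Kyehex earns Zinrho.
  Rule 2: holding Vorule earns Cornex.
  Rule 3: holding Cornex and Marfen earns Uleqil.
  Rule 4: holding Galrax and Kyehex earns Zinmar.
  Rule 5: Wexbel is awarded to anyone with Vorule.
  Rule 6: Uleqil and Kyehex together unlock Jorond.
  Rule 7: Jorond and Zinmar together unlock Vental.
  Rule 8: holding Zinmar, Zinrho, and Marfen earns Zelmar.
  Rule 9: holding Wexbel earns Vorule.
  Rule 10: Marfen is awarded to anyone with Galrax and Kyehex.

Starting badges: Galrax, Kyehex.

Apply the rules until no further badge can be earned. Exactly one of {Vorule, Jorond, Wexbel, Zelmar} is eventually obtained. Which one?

Zelmar

With Galrax and Kyehex, Zinmar is earned (Rule 4).
With Galrax and Kyehex, Marfen is earned (Rule 10).
With Marfen, Zinmar, and Kyehex, Zinrho is earned (Rule 1).
With Zinmar, Zinrho, and Marfen, Zelmar is earned (Rule 8).
Wexbel would need Vorule (Rule 5), but Vorule is never earned. Jorond would need Uleqil and Kyehex (Rule 6), but Uleqil is never earned. Vorule would need Wexbel (Rule 9), but Wexbel is never earned.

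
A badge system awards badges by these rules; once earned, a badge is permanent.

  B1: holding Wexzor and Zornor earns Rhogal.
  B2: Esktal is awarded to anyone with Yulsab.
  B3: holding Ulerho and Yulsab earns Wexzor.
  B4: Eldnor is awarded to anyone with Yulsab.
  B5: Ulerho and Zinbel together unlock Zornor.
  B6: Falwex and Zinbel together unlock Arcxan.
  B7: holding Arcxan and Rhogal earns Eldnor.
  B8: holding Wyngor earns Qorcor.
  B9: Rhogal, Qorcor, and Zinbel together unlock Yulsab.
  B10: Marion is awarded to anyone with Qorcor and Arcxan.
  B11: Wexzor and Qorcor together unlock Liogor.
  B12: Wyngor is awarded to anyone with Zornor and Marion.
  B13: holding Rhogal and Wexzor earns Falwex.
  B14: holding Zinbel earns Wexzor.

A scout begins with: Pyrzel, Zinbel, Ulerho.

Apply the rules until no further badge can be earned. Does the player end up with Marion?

Marion would need Qorcor and Arcxan (B10), but Qorcor is never earned.

No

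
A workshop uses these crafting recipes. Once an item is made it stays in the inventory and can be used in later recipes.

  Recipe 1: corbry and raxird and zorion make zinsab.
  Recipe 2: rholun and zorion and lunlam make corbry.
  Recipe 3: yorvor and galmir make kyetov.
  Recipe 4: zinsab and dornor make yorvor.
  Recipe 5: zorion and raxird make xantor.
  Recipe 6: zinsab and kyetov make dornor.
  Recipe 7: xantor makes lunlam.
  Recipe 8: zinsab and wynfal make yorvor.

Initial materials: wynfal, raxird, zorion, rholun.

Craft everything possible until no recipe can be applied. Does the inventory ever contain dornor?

No

dornor would need zinsab and kyetov (Recipe 6), but kyetov is never obtained.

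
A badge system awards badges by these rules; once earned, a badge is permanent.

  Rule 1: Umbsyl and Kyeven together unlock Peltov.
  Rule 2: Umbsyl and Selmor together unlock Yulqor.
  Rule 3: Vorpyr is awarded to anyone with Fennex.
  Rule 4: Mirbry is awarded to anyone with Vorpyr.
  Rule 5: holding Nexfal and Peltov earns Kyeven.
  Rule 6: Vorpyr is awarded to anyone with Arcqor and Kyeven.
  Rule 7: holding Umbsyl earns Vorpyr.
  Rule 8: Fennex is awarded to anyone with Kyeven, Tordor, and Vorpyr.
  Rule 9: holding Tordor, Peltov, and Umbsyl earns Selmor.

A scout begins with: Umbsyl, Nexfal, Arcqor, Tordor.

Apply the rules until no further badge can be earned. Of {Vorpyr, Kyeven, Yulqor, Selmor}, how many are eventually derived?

1

With Umbsyl, Vorpyr is earned (Rule 7).
Vorpyr: reached.
Kyeven would need Nexfal and Peltov (Rule 5), but Peltov is never earned.
Yulqor would need Umbsyl and Selmor (Rule 2), but Selmor is never earned.
Selmor would need Tordor, Peltov, and Umbsyl (Rule 9), but Peltov is never earned.
Reached: Vorpyr — 1 of the 4.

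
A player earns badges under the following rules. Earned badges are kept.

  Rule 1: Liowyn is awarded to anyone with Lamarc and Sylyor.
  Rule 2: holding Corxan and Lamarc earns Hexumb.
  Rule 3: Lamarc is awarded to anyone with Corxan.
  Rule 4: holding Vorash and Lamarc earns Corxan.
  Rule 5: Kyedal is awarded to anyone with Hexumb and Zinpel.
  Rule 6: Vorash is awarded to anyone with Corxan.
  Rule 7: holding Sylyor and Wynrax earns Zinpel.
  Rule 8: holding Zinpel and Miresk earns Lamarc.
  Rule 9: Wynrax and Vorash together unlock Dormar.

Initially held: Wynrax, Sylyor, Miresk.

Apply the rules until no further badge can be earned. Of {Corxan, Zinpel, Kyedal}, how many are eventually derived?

1

With Sylyor and Wynrax, Zinpel is earned (Rule 7).
Corxan would need Vorash and Lamarc (Rule 4), but Vorash is never earned.
Zinpel: reached.
Kyedal would need Hexumb and Zinpel (Rule 5), but Hexumb is never earned.
Reached: Zinpel — 1 of the 3.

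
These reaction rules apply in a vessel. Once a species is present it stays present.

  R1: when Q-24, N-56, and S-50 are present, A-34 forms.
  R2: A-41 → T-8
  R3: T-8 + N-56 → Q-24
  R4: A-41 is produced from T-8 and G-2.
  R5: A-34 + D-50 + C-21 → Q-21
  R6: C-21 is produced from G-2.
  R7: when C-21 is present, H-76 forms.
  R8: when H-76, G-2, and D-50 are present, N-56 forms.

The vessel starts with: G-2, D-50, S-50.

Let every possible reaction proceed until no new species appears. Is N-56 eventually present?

G-2 present → C-21 forms (R6).
C-21 present → H-76 forms (R7).
H-76, G-2, and D-50 present → N-56 forms (R8).

Yes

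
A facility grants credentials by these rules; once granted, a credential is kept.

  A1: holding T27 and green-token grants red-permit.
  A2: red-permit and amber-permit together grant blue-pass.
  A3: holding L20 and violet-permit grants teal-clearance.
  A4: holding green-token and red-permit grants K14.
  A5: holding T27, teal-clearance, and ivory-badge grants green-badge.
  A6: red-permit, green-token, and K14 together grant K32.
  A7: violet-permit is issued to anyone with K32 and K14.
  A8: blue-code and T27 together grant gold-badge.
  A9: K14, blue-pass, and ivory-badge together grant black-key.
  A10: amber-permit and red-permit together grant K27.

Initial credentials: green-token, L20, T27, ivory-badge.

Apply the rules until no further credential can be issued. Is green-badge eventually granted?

Yes

Holding T27 and green-token grants red-permit (A1).
Holding green-token and red-permit grants K14 (A4).
Holding red-permit, green-token, and K14 grants K32 (A6).
Holding K32 and K14 grants violet-permit (A7).
Holding L20 and violet-permit grants teal-clearance (A3).
Holding T27, teal-clearance, and ivory-badge grants green-badge (A5).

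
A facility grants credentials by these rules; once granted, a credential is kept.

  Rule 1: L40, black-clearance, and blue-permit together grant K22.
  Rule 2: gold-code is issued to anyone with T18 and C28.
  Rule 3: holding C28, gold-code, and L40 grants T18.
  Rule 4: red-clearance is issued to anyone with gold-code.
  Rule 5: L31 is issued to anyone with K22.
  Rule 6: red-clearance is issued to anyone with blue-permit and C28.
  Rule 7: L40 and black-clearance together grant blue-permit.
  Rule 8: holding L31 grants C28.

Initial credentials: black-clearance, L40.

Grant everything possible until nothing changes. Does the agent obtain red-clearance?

Holding L40 and black-clearance grants blue-permit (Rule 7).
Holding L40, black-clearance, and blue-permit grants K22 (Rule 1).
Holding K22 grants L31 (Rule 5).
Holding L31 grants C28 (Rule 8).
Holding blue-permit and C28 grants red-clearance (Rule 6).

Yes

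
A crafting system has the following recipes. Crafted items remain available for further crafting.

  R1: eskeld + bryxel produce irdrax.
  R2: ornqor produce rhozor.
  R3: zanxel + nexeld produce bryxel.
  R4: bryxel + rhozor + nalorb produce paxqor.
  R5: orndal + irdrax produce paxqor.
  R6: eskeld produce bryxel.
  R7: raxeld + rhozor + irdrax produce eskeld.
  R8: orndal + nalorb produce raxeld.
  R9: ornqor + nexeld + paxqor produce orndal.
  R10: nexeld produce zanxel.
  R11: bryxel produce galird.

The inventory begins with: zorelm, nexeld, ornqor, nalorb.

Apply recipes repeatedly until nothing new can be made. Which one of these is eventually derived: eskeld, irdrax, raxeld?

Using R2, ornqor makes rhozor.
nexeld → zanxel (R10).
Using R3, zanxel and nexeld make bryxel.
bryxel + rhozor + nalorb → paxqor (R4).
Using R9, ornqor, nexeld, and paxqor make orndal.
Using R8, orndal and nalorb make raxeld.
eskeld would need raxeld, rhozor, and irdrax (R7), but irdrax is never obtained. irdrax would need eskeld and bryxel (R1), but eskeld is never obtained.

raxeld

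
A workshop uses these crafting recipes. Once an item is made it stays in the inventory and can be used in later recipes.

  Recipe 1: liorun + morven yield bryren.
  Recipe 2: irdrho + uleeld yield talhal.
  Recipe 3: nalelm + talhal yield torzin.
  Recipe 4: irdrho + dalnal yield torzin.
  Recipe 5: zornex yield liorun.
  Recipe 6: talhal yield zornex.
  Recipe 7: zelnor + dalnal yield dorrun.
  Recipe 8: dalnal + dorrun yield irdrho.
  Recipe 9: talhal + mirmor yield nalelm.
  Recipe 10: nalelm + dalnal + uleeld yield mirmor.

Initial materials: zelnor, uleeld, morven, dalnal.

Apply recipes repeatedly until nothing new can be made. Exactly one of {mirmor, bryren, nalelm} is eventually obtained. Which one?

bryren

zelnor + dalnal → dorrun (Recipe 7).
Using Recipe 8, dalnal and dorrun make irdrho.
Using Recipe 2, irdrho and uleeld make talhal.
Using Recipe 6, talhal makes zornex.
Using Recipe 5, zornex makes liorun.
Using Recipe 1, liorun and morven make bryren.
mirmor would need nalelm, dalnal, and uleeld (Recipe 10), but nalelm is never obtained. nalelm would need talhal and mirmor (Recipe 9), but mirmor is never obtained.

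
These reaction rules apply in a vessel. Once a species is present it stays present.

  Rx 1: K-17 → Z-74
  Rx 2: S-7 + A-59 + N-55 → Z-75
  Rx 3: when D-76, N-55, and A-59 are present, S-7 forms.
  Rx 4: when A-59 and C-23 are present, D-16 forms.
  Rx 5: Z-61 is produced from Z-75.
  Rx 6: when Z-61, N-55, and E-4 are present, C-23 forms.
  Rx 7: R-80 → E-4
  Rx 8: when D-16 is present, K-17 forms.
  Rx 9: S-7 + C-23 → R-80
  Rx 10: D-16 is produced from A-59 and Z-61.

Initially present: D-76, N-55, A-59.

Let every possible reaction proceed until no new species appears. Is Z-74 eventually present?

D-76, N-55, and A-59 present → S-7 forms (Rx 3).
S-7, A-59, and N-55 present → Z-75 forms (Rx 2).
Z-75 present → Z-61 forms (Rx 5).
A-59 and Z-61 present → D-16 forms (Rx 10).
D-16 present → K-17 forms (Rx 8).
K-17 present → Z-74 forms (Rx 1).

Yes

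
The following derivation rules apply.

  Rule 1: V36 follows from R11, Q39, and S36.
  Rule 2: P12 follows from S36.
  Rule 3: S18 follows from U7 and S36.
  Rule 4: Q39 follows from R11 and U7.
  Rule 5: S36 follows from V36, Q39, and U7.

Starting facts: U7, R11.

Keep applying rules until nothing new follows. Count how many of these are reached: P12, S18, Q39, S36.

1

R11 and U7 hold, so Q39 follows (Rule 4).
P12 would need S36 (Rule 2), but S36 is never established.
S18 would need U7 and S36 (Rule 3), but S36 is never established.
Q39: reached.
S36 would need V36, Q39, and U7 (Rule 5), but V36 is never established.
Reached: Q39 — 1 of the 4.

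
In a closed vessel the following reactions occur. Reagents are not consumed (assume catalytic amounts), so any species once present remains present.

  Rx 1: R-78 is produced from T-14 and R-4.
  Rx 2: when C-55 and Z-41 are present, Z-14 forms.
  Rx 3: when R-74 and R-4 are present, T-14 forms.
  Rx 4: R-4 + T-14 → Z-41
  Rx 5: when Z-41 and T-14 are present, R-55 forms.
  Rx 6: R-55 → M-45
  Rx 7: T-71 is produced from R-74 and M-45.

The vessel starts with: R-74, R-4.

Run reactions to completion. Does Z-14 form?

Z-14 would need C-55 and Z-41 (Rx 2), but C-55 never forms.

No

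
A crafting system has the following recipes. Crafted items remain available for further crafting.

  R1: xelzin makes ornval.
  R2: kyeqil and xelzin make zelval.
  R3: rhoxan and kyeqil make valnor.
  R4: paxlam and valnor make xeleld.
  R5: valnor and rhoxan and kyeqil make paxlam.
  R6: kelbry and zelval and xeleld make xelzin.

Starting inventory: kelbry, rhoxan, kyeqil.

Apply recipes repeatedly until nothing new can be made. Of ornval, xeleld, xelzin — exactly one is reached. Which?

Using R3, rhoxan and kyeqil make valnor.
valnor and rhoxan and kyeqil → paxlam (R5).
Using R4, paxlam and valnor make xeleld.
xelzin would need kelbry, zelval, and xeleld (R6), but zelval is never obtained. ornval would need xelzin (R1), but xelzin is never obtained.

xeleld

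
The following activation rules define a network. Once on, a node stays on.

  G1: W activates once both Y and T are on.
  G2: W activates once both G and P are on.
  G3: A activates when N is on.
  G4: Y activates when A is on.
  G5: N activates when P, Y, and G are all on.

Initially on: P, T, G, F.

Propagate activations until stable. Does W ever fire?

Yes

G2: G and P on → W on.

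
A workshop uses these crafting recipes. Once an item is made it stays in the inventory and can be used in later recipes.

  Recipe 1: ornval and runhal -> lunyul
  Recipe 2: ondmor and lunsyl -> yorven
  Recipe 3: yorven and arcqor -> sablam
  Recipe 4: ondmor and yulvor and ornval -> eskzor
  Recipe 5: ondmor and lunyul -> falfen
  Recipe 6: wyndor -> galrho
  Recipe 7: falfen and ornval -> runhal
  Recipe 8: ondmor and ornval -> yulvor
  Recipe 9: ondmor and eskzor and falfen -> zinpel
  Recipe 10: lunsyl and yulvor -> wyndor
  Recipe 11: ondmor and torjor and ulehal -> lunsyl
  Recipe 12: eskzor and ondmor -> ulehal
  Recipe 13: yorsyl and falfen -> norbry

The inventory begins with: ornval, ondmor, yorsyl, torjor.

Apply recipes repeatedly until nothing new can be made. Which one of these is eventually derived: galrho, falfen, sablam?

Using Recipe 8, ondmor and ornval make yulvor.
ondmor and yulvor and ornval -> eskzor (Recipe 4).
eskzor and ondmor -> ulehal (Recipe 12).
ondmor and torjor and ulehal -> lunsyl (Recipe 11).
lunsyl and yulvor -> wyndor (Recipe 10).
Using Recipe 6, wyndor makes galrho.
sablam would need yorven and arcqor (Recipe 3), but arcqor is never obtained. falfen would need ondmor and lunyul (Recipe 5), but lunyul is never obtained.

galrho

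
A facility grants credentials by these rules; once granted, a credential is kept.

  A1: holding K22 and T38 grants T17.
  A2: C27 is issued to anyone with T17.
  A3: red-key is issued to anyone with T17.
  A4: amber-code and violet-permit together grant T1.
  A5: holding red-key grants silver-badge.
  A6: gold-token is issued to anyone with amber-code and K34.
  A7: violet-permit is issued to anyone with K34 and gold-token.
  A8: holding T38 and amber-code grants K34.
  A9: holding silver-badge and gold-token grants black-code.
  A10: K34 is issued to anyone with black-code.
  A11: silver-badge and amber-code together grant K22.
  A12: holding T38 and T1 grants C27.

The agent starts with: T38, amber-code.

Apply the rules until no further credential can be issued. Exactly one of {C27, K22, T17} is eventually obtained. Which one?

C27

Holding T38 and amber-code grants K34 (A8).
Holding amber-code and K34 grants gold-token (A6).
Holding K34 and gold-token grants violet-permit (A7).
Holding amber-code and violet-permit grants T1 (A4).
Holding T38 and T1 grants C27 (A12).
K22 would need silver-badge and amber-code (A11), but silver-badge is never granted. T17 would need K22 and T38 (A1), but K22 is never granted.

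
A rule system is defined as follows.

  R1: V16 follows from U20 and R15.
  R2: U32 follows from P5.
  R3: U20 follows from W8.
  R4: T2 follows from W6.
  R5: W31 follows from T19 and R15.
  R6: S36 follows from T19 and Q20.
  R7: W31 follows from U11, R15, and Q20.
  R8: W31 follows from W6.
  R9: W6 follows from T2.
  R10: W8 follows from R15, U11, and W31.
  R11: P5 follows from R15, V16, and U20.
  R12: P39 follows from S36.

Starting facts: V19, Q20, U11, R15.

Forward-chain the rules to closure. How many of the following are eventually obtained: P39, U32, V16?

2

U11, R15, and Q20 hold, so W31 follows (R7).
R15, U11, and W31 hold, so W8 follows (R10).
W8 holds, so U20 follows (R3).
U20 and R15 hold, so V16 follows (R1).
R15, V16, and U20 hold, so P5 follows (R11).
From P5, R2 gives U32.
P39 would need S36 (R12), but S36 is never established.
U32: reached.
V16: reached.
Reached: U32 and V16 — 2 of the 3.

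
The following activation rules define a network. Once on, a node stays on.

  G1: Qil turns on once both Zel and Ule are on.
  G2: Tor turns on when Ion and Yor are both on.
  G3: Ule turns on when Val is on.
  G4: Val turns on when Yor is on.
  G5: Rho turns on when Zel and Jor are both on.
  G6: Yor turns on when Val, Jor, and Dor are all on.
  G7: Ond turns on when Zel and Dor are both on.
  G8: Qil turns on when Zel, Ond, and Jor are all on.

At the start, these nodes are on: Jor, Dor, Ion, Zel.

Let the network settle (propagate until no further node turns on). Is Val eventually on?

No

Val would need Yor (G4), but Yor never turns on.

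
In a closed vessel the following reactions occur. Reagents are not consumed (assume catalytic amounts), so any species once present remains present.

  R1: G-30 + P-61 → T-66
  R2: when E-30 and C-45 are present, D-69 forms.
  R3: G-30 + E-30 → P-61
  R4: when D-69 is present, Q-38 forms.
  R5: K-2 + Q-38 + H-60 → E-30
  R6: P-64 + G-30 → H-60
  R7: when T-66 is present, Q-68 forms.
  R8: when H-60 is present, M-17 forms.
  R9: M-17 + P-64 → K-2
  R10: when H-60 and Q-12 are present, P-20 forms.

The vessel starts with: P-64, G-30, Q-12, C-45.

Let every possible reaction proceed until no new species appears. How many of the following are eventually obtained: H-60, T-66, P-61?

P-64 and G-30 present → H-60 forms (R6).
H-60: reached.
T-66 would need G-30 and P-61 (R1), but P-61 never forms.
P-61 would need G-30 and E-30 (R3), but E-30 never forms.
Reached: H-60 — 1 of the 3.

1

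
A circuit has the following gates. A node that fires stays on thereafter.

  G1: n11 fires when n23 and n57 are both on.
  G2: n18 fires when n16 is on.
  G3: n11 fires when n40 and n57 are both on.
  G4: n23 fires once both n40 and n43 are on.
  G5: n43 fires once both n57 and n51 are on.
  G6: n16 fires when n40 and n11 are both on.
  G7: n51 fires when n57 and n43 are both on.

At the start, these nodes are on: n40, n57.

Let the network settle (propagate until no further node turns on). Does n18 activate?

n40 and n57 are on, so n11 fires (G3).
n40 and n11 are on, so n16 fires (G6).
G2: n16 on → n18 on.

Yes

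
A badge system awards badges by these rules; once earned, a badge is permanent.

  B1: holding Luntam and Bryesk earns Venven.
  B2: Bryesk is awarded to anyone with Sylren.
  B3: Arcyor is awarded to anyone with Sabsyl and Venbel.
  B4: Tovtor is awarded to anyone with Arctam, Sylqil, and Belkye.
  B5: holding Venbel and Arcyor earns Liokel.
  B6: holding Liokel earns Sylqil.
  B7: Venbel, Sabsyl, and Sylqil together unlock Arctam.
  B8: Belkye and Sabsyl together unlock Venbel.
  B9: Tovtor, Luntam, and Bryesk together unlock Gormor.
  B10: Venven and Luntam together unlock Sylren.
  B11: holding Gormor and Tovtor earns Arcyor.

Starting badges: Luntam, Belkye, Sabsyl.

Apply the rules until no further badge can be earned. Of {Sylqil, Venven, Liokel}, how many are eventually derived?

2

With Belkye and Sabsyl, Venbel is earned (B8).
With Sabsyl and Venbel, Arcyor is earned (B3).
With Venbel and Arcyor, Liokel is earned (B5).
With Liokel, Sylqil is earned (B6).
Sylqil: reached.
Venven would need Luntam and Bryesk (B1), but Bryesk is never earned.
Liokel: reached.
Reached: Sylqil and Liokel — 2 of the 3.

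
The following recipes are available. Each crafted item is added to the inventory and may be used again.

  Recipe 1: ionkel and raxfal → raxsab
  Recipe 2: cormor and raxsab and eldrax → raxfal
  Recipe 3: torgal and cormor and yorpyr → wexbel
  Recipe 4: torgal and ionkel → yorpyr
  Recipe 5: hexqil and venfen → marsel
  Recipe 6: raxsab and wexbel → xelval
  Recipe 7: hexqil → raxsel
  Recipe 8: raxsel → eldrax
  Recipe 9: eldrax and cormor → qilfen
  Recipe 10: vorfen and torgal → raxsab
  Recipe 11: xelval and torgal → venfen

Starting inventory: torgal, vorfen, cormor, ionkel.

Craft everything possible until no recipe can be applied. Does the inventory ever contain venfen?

Yes

Using Recipe 4, torgal and ionkel make yorpyr.
vorfen and torgal → raxsab (Recipe 10).
torgal and cormor and yorpyr → wexbel (Recipe 3).
raxsab and wexbel → xelval (Recipe 6).
Using Recipe 11, xelval and torgal make venfen.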